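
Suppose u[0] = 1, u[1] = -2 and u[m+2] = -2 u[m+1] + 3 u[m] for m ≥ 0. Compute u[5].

u[2] = -2(-2) + 3(1) = 7
u[3] = -2(7) + 3(-2) = -20
u[4] = -2(-20) + 3(7) = 61
u[5] = -2(61) + 3(-20) = -182

-182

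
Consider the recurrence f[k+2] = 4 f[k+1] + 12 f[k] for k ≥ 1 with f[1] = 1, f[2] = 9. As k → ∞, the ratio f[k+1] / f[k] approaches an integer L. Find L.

The characteristic equation is r^2 - 4r - 12 = 0, which factors as (r - 6)(r + 2) = 0.
So the roots are 6 and -2. Since |6| > |-2| and the coefficient of 6^k is non-zero, the ratio tends to 6.

6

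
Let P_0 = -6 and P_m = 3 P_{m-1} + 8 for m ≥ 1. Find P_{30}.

The fixed point is 8/(1 - 3) = -4, so P_m + 4 = 3(P_{m-1} + 4).
Hence P_m = -2·3^m - 4.
P_{30} = -2·3^{30} - 4 = -2·205891132094649 - 4 = -411782264189302.

-411782264189302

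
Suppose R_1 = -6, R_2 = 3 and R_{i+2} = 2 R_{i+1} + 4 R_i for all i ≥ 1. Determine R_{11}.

R_3 = 2·3 + 4·(-6) = -18
R_4 = 2·(-18) + 4·3 = -24
R_5 = 2·(-24) + 4·(-18) = -120
R_6 = 2·(-120) + 4·(-24) = -336
R_7 = 2·(-336) + 4·(-120) = -1152
R_8 = 2·(-1152) + 4·(-336) = -3648
R_9 = 2·(-3648) + 4·(-1152) = -11904
R_{10} = 2·(-11904) + 4·(-3648) = -38400
R_{11} = 2·(-38400) + 4·(-11904) = -124416

-124416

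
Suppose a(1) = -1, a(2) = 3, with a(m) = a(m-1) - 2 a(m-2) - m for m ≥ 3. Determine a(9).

-23

a(3) = 3 - 2·(-1) - 3 = 2
a(4) = 2 - 2·3 - 4 = -8
a(5) = (-8) - 2·2 - 5 = -17
a(6) = (-17) - 2·(-8) - 6 = -7
a(7) = (-7) - 2·(-17) - 7 = 20
a(8) = 20 - 2·(-7) - 8 = 26
a(9) = 26 - 2·20 - 9 = -23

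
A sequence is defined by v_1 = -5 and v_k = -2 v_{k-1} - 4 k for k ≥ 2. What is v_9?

-724

v_2 = -2*(-5) - 8 = 2
v_3 = -2*2 - 12 = -16
v_4 = -2*(-16) - 16 = 16
v_5 = -2*16 - 20 = -52
v_6 = -2*(-52) - 24 = 80
v_7 = -2*80 - 28 = -188
v_8 = -2*(-188) - 32 = 344
v_9 = -2*344 - 36 = -724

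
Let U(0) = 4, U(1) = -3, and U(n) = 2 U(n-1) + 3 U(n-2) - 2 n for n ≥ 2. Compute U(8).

U(2) = 2(-3) + 3(4) - 4 = 2
U(3) = 2(2) + 3(-3) - 6 = -11
U(4) = 2(-11) + 3(2) - 8 = -24
U(5) = 2(-24) + 3(-11) - 10 = -91
U(6) = 2(-91) + 3(-24) - 12 = -266
U(7) = 2(-266) + 3(-91) - 14 = -819
U(8) = 2(-819) + 3(-266) - 16 = -2452

-2452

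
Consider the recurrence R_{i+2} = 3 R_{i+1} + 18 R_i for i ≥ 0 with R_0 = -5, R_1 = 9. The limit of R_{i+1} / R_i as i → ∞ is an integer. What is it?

6

The characteristic equation is r^2 - 3r - 18 = 0, which factors as (r - 6)(r + 3) = 0.
So the roots are 6 and -3. Since |6| > |-3| and the coefficient of 6^i is non-zero, the ratio tends to 6.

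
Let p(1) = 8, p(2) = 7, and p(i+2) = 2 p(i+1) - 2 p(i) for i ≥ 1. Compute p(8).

p(3) = 2·7 - 2·8 = -2
p(4) = 2·(-2) - 2·7 = -18
p(5) = 2·(-18) - 2·(-2) = -32
p(6) = 2·(-32) - 2·(-18) = -28
p(7) = 2·(-28) - 2·(-32) = 8
p(8) = 2·8 - 2·(-28) = 72

72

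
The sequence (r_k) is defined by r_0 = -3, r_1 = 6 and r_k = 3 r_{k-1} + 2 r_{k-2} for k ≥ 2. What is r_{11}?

1224120

r_2 = 3(6) + 2(-3) = 12
r_3 = 3(12) + 2(6) = 48
r_4 = 3(48) + 2(12) = 168
r_5 = 3(168) + 2(48) = 600
r_6 = 3(600) + 2(168) = 2136
r_7 = 3(2136) + 2(600) = 7608
r_8 = 3(7608) + 2(2136) = 27096
r_9 = 3(27096) + 2(7608) = 96504
r_{10} = 3(96504) + 2(27096) = 343704
r_{11} = 3(343704) + 2(96504) = 1224120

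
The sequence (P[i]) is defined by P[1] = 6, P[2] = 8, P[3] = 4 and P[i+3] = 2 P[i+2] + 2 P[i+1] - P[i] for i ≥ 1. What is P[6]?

P[4] = 2·4 + 2·8 - 6 = 18
P[5] = 2·18 + 2·4 - 8 = 36
P[6] = 2·36 + 2·18 - 4 = 104

104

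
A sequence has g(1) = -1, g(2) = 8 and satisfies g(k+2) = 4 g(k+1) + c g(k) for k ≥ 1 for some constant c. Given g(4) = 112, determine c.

-4

g(3) = 32 - c
g(4) = 128 + 4c
So 128 + 4c = 112, giving c = -4.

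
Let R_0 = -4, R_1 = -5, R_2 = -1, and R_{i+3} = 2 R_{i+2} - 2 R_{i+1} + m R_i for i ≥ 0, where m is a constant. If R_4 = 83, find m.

R_3 = 8 - 4m
R_4 = 18 - 13m
So 18 - 13m = 83, giving m = -5.

-5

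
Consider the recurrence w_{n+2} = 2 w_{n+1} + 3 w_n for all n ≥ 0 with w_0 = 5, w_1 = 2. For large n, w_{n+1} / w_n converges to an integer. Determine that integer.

The characteristic equation is r^2 - 2r - 3 = 0, which factors as (r - 3)(r + 1) = 0.
So the roots are 3 and -1. Since |3| > |-1| and the coefficient of 3^n is non-zero, the ratio tends to 3.

3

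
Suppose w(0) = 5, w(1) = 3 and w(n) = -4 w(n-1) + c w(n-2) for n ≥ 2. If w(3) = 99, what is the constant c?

-3

w(2) = -12 + 5c
w(3) = 48 - 17c
So 48 - 17c = 99, giving c = -3.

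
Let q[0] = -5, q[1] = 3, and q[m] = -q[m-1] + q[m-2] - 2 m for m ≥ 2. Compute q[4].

-29

q[2] = -3 + (-5) - 4 = -12
q[3] = -(-12) + 3 - 6 = 9
q[4] = -9 + (-12) - 8 = -29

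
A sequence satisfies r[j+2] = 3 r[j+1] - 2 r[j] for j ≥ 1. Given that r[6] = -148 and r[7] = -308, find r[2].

Rearranging, r[j-2] = (r[j] - 3 r[j-1]) / -2.
r[5] = (-308 - 3(-148)) / -2 = 136/-2 = -68
r[4] = (-148 - 3(-68)) / -2 = 56/-2 = -28
r[3] = (-68 - 3(-28)) / -2 = 16/-2 = -8
r[2] = (-28 - 3(-8)) / -2 = -4/-2 = 2

2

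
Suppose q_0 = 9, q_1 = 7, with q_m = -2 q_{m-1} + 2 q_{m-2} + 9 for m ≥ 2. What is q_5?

-79

q_2 = -2*7 + 2*9 + 9 = 13
q_3 = -2*13 + 2*7 + 9 = -3
q_4 = -2*(-3) + 2*13 + 9 = 41
q_5 = -2*41 + 2*(-3) + 9 = -79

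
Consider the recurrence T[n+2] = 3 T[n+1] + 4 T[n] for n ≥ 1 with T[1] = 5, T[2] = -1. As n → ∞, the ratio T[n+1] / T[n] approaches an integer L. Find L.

4

The characteristic equation is r^2 - 3r - 4 = 0, which factors as (r - 4)(r + 1) = 0.
So the roots are 4 and -1. Since |4| > |-1| and the coefficient of 4^n is non-zero, the ratio tends to 4.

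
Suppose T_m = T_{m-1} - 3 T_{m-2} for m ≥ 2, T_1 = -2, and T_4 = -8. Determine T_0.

-3

Let T_0 = y.
T_2 = -2 - 3y
T_3 = 4 - 3y
T_4 = 10 + 6y
So 10 + 6y = -8, giving y = -3.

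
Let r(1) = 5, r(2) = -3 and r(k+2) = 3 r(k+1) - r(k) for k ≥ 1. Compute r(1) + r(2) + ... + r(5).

-154

r(3) = 3(-3) - 5 = -14
r(4) = 3(-14) - (-3) = -39
r(5) = 3(-39) - (-14) = -103
Sum = 5 + (-3) + (-14) + (-39) + (-103) = -154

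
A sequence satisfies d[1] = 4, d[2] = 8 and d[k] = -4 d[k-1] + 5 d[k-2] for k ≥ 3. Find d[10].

d[3] = -4(8) + 5(4) = -12
d[4] = -4(-12) + 5(8) = 88
d[5] = -4(88) + 5(-12) = -412
d[6] = -4(-412) + 5(88) = 2088
d[7] = -4(2088) + 5(-412) = -10412
d[8] = -4(-10412) + 5(2088) = 52088
d[9] = -4(52088) + 5(-10412) = -260412
d[10] = -4(-260412) + 5(52088) = 1302088

1302088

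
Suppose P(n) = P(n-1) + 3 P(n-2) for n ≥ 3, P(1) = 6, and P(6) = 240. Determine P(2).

Let P(2) = v.
P(3) = 18 + v
P(4) = 18 + 4v
P(5) = 72 + 7v
P(6) = 126 + 19v
So 126 + 19v = 240, giving v = 6.

6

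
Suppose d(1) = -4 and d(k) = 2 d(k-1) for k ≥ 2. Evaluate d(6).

d(2) = 2*(-4) = -8
d(3) = 2*(-8) = -16
d(4) = 2*(-16) = -32
d(5) = 2*(-32) = -64
d(6) = 2*(-64) = -128

-128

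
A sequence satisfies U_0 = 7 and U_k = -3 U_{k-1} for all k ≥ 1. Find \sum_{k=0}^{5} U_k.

U_1 = -3*7 = -21
U_2 = -3*(-21) = 63
U_3 = -3*63 = -189
U_4 = -3*(-189) = 567
U_5 = -3*567 = -1701
Sum = 7 + (-21) + 63 + (-189) + 567 + (-1701) = -1274

-1274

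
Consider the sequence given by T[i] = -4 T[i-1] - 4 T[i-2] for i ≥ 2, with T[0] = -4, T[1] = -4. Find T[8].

T[2] = -4·(-4) - 4·(-4) = 32
T[3] = -4·32 - 4·(-4) = -112
T[4] = -4·(-112) - 4·32 = 320
T[5] = -4·320 - 4·(-112) = -832
T[6] = -4·(-832) - 4·320 = 2048
T[7] = -4·2048 - 4·(-832) = -4864
T[8] = -4·(-4864) - 4·2048 = 11264

11264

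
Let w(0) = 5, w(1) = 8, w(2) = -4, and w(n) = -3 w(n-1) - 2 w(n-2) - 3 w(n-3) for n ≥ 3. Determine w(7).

-559

w(3) = -3*(-4) - 2*8 - 3*5 = -19
w(4) = -3*(-19) - 2*(-4) - 3*8 = 41
w(5) = -3*41 - 2*(-19) - 3*(-4) = -73
w(6) = -3*(-73) - 2*41 - 3*(-19) = 194
w(7) = -3*194 - 2*(-73) - 3*41 = -559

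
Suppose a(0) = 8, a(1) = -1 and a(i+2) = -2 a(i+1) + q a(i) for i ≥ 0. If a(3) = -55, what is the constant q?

3

a(2) = 2 + 8q
a(3) = -4 - 17q
So -4 - 17q = -55, giving q = 3.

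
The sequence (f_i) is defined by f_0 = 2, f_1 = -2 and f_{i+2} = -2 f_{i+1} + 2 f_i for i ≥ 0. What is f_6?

f_2 = -2*(-2) + 2*2 = 8
f_3 = -2*8 + 2*(-2) = -20
f_4 = -2*(-20) + 2*8 = 56
f_5 = -2*56 + 2*(-20) = -152
f_6 = -2*(-152) + 2*56 = 416

416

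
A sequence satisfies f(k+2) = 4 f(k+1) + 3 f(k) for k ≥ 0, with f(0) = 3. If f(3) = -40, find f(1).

Let f(1) = w.
f(2) = 9 + 4w
f(3) = 36 + 19w
So 36 + 19w = -40, giving w = -4.

-4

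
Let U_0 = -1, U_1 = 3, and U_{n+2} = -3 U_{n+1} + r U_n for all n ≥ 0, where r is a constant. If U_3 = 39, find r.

2

U_2 = -9 - r
U_3 = 27 + 6r
So 27 + 6r = 39, giving r = 2.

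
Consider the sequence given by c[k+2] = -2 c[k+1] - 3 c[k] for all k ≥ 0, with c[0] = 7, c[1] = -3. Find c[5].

c[2] = -2·(-3) - 3·7 = -15
c[3] = -2·(-15) - 3·(-3) = 39
c[4] = -2·39 - 3·(-15) = -33
c[5] = -2·(-33) - 3·39 = -51

-51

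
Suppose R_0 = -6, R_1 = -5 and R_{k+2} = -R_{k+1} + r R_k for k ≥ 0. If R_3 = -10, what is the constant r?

-5

R_2 = 5 - 6r
R_3 = -5 + r
So -5 + r = -10, giving r = -5.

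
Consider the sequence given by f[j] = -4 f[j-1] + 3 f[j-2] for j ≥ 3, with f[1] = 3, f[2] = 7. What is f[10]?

964519

f[3] = -4*7 + 3*3 = -19
f[4] = -4*(-19) + 3*7 = 97
f[5] = -4*97 + 3*(-19) = -445
f[6] = -4*(-445) + 3*97 = 2071
f[7] = -4*2071 + 3*(-445) = -9619
f[8] = -4*(-9619) + 3*2071 = 44689
f[9] = -4*44689 + 3*(-9619) = -207613
f[10] = -4*(-207613) + 3*44689 = 964519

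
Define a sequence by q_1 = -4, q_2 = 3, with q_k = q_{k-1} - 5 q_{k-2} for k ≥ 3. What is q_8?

1123

q_3 = 3 - 5(-4) = 23
q_4 = 23 - 5(3) = 8
q_5 = 8 - 5(23) = -107
q_6 = (-107) - 5(8) = -147
q_7 = (-147) - 5(-107) = 388
q_8 = 388 - 5(-147) = 1123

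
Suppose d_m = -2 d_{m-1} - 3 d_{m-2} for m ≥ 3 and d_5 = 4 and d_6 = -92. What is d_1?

4

Rearranging, d_{m-2} = (d_m + 2 d_{m-1}) / -3.
d_4 = (-92 + 2·4) / -3 = -84/-3 = 28
d_3 = (4 + 2·28) / -3 = 60/-3 = -20
d_2 = (28 + 2·(-20)) / -3 = -12/-3 = 4
d_1 = (-20 + 2·4) / -3 = -12/-3 = 4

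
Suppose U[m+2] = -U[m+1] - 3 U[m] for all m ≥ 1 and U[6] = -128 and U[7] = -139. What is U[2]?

7

Rearranging, U[m-2] = (U[m] + U[m-1]) / -3.
U[5] = (-139 + (-128)) / -3 = -267/-3 = 89
U[4] = (-128 + 89) / -3 = -39/-3 = 13
U[3] = (89 + 13) / -3 = 102/-3 = -34
U[2] = (13 + (-34)) / -3 = -21/-3 = 7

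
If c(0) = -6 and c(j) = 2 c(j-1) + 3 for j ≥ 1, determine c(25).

The fixed point is 3/(1 - 2) = -3, so c(j) + 3 = 2(c(j-1) + 3).
Hence c(j) = -3·2^j - 3.
c(25) = -3·2^{25} - 3 = -3·33554432 - 3 = -100663299.

-100663299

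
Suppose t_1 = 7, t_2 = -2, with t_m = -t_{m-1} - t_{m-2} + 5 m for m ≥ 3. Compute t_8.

t_3 = -(-2) - 7 + 15 = 10
t_4 = -10 - (-2) + 20 = 12
t_5 = -12 - 10 + 25 = 3
t_6 = -3 - 12 + 30 = 15
t_7 = -15 - 3 + 35 = 17
t_8 = -17 - 15 + 40 = 8

8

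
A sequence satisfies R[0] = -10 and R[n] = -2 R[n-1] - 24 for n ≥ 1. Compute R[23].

The fixed point is -24/(1 + 2) = -8, so R[n] + 8 = -2(R[n-1] + 8).
Hence R[n] = -2·(-2)^n - 8.
R[23] = -2·(-2)^{23} - 8 = -2·-8388608 - 8 = 16777208.

16777208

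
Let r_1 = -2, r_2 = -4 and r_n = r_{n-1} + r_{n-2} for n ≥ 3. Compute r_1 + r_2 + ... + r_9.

r_3 = (-4) + (-2) = -6
r_4 = (-6) + (-4) = -10
r_5 = (-10) + (-6) = -16
r_6 = (-16) + (-10) = -26
r_7 = (-26) + (-16) = -42
r_8 = (-42) + (-26) = -68
r_9 = (-68) + (-42) = -110
Sum = (-2) + (-4) + (-6) + (-10) + (-16) + (-26) + (-42) + (-68) + (-110) = -284

-284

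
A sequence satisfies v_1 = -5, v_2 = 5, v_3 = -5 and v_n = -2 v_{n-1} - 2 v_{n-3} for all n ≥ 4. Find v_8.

620

v_4 = -2·(-5) - 2·(-5) = 20
v_5 = -2·20 - 2·5 = -50
v_6 = -2·(-50) - 2·(-5) = 110
v_7 = -2·110 - 2·20 = -260
v_8 = -2·(-260) - 2·(-50) = 620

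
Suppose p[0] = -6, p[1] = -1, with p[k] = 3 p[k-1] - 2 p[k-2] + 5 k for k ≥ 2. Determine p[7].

p[2] = 3·(-1) - 2·(-6) + 10 = 19
p[3] = 3·19 - 2·(-1) + 15 = 74
p[4] = 3·74 - 2·19 + 20 = 204
p[5] = 3·204 - 2·74 + 25 = 489
p[6] = 3·489 - 2·204 + 30 = 1089
p[7] = 3·1089 - 2·489 + 35 = 2324

2324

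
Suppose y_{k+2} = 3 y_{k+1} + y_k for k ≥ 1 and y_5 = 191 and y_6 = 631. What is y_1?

-4

Rearranging, y_{k-2} = y_k - 3 y_{k-1}.
y_4 = 631 - 3·191 = 58
y_3 = 191 - 3·58 = 17
y_2 = 58 - 3·17 = 7
y_1 = 17 - 3·7 = -4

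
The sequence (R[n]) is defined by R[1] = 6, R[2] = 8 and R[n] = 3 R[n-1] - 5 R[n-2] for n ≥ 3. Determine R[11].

-10656

R[3] = 3·8 - 5·6 = -6
R[4] = 3·(-6) - 5·8 = -58
R[5] = 3·(-58) - 5·(-6) = -144
R[6] = 3·(-144) - 5·(-58) = -142
R[7] = 3·(-142) - 5·(-144) = 294
R[8] = 3·294 - 5·(-142) = 1592
R[9] = 3·1592 - 5·294 = 3306
R[10] = 3·3306 - 5·1592 = 1958
R[11] = 3·1958 - 5·3306 = -10656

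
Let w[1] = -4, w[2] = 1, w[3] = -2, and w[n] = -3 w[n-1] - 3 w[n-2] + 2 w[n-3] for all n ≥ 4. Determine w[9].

-206

w[4] = -3*(-2) - 3*1 + 2*(-4) = -5
w[5] = -3*(-5) - 3*(-2) + 2*1 = 23
w[6] = -3*23 - 3*(-5) + 2*(-2) = -58
w[7] = -3*(-58) - 3*23 + 2*(-5) = 95
w[8] = -3*95 - 3*(-58) + 2*23 = -65
w[9] = -3*(-65) - 3*95 + 2*(-58) = -206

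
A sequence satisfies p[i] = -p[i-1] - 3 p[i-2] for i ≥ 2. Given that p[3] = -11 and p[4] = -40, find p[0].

-5

Rearranging, p[i-2] = (p[i] + p[i-1]) / -3.
p[2] = (-40 + (-11)) / -3 = -51/-3 = 17
p[1] = (-11 + 17) / -3 = 6/-3 = -2
p[0] = (17 + (-2)) / -3 = 15/-3 = -5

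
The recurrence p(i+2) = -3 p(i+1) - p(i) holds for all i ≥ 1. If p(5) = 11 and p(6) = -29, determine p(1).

-4

Rearranging, p(i-2) = -(p(i) + 3 p(i-1)).
p(4) = -(-29 + 3*11) = -4
p(3) = -(11 + 3*(-4)) = 1
p(2) = -(-4 + 3*1) = 1
p(1) = -(1 + 3*1) = -4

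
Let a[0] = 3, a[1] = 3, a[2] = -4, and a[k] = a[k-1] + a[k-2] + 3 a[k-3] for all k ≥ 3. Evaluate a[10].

848

a[3] = (-4) + 3 + 3(3) = 8
a[4] = 8 + (-4) + 3(3) = 13
a[5] = 13 + 8 + 3(-4) = 9
a[6] = 9 + 13 + 3(8) = 46
a[7] = 46 + 9 + 3(13) = 94
a[8] = 94 + 46 + 3(9) = 167
a[9] = 167 + 94 + 3(46) = 399
a[10] = 399 + 167 + 3(94) = 848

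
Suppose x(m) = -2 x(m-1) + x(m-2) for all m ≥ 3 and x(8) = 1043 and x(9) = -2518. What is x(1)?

Rearranging, x(m-2) = x(m) + 2 x(m-1).
x(7) = -2518 + 2*1043 = -432
x(6) = 1043 + 2*(-432) = 179
x(5) = -432 + 2*179 = -74
x(4) = 179 + 2*(-74) = 31
x(3) = -74 + 2*31 = -12
x(2) = 31 + 2*(-12) = 7
x(1) = -12 + 2*7 = 2

2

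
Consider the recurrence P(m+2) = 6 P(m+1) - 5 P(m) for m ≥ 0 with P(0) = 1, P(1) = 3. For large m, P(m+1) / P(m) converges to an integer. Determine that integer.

5

The characteristic equation is r^2 - 6r + 5 = 0, which factors as (r - 5)(r - 1) = 0.
So the roots are 5 and 1. Since |5| > |1| and the coefficient of 5^m is non-zero, the ratio tends to 5.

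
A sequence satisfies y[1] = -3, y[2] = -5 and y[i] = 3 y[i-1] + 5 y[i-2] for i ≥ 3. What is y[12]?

-11206540

y[3] = 3(-5) + 5(-3) = -30
y[4] = 3(-30) + 5(-5) = -115
y[5] = 3(-115) + 5(-30) = -495
y[6] = 3(-495) + 5(-115) = -2060
y[7] = 3(-2060) + 5(-495) = -8655
y[8] = 3(-8655) + 5(-2060) = -36265
y[9] = 3(-36265) + 5(-8655) = -152070
y[10] = 3(-152070) + 5(-36265) = -637535
y[11] = 3(-637535) + 5(-152070) = -2672955
y[12] = 3(-2672955) + 5(-637535) = -11206540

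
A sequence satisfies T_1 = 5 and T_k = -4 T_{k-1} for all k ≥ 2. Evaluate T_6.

-5120

T_2 = -4(5) = -20
T_3 = -4(-20) = 80
T_4 = -4(80) = -320
T_5 = -4(-320) = 1280
T_6 = -4(1280) = -5120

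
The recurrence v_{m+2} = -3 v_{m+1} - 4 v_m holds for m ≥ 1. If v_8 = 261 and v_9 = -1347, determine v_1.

-6

Rearranging, v_{m-2} = (v_m + 3 v_{m-1}) / -4.
v_7 = (-1347 + 3·261) / -4 = -564/-4 = 141
v_6 = (261 + 3·141) / -4 = 684/-4 = -171
v_5 = (141 + 3·(-171)) / -4 = -372/-4 = 93
v_4 = (-171 + 3·93) / -4 = 108/-4 = -27
v_3 = (93 + 3·(-27)) / -4 = 12/-4 = -3
v_2 = (-27 + 3·(-3)) / -4 = -36/-4 = 9
v_1 = (-3 + 3·9) / -4 = 24/-4 = -6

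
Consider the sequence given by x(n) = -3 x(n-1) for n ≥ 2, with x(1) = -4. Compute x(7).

-2916

x(2) = -3*(-4) = 12
x(3) = -3*12 = -36
x(4) = -3*(-36) = 108
x(5) = -3*108 = -324
x(6) = -3*(-324) = 972
x(7) = -3*972 = -2916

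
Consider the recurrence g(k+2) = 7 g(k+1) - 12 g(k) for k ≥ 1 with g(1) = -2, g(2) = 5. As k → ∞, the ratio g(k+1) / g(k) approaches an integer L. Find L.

4

The characteristic equation is r^2 - 7r + 12 = 0, which factors as (r - 4)(r - 3) = 0.
So the roots are 4 and 3. Since |4| > |3| and the coefficient of 4^k is non-zero, the ratio tends to 4.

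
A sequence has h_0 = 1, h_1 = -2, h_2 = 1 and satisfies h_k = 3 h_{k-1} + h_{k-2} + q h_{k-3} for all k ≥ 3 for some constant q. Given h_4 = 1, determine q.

-3

h_3 = 1 + q
h_4 = 4 + q
So 4 + q = 1, giving q = -3.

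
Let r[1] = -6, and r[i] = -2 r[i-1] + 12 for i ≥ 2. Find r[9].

r[2] = -2(-6) + 12 = 24
r[3] = -2(24) + 12 = -36
r[4] = -2(-36) + 12 = 84
r[5] = -2(84) + 12 = -156
r[6] = -2(-156) + 12 = 324
r[7] = -2(324) + 12 = -636
r[8] = -2(-636) + 12 = 1284
r[9] = -2(1284) + 12 = -2556

-2556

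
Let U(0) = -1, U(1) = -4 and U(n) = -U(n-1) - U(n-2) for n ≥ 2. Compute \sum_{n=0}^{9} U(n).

-1

U(2) = -(-4) - (-1) = 5
U(3) = -5 - (-4) = -1
U(4) = -(-1) - 5 = -4
U(5) = -(-4) - (-1) = 5
U(6) = -5 - (-4) = -1
U(7) = -(-1) - 5 = -4
U(8) = -(-4) - (-1) = 5
U(9) = -5 - (-4) = -1
Sum = (-1) + (-4) + 5 + (-1) + (-4) + 5 + (-1) + (-4) + 5 + (-1) = -1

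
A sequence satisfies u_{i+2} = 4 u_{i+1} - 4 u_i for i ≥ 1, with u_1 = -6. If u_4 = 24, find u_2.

-6

Let u_2 = w.
u_3 = 24 + 4w
u_4 = 96 + 12w
So 96 + 12w = 24, giving w = -6.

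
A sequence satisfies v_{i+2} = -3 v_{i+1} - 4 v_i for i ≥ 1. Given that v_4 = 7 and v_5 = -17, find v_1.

1

Rearranging, v_{i-2} = (v_i + 3 v_{i-1}) / -4.
v_3 = (-17 + 3*7) / -4 = 4/-4 = -1
v_2 = (7 + 3*(-1)) / -4 = 4/-4 = -1
v_1 = (-1 + 3*(-1)) / -4 = -4/-4 = 1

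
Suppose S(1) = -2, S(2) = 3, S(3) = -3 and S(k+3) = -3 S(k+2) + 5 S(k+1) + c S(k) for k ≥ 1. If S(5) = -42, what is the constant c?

S(4) = 24 - 2c
S(5) = -87 + 9c
So -87 + 9c = -42, giving c = 5.

5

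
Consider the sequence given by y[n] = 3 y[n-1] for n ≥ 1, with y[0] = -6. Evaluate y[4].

y[1] = 3(-6) = -18
y[2] = 3(-18) = -54
y[3] = 3(-54) = -162
y[4] = 3(-162) = -486

-486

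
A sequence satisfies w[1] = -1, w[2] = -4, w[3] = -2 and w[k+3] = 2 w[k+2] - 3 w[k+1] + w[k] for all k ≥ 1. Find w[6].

9

w[4] = 2·(-2) - 3·(-4) + (-1) = 7
w[5] = 2·7 - 3·(-2) + (-4) = 16
w[6] = 2·16 - 3·7 + (-2) = 9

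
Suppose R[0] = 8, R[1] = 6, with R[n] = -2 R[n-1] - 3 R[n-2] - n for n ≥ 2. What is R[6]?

R[2] = -2·6 - 3·8 - 2 = -38
R[3] = -2·(-38) - 3·6 - 3 = 55
R[4] = -2·55 - 3·(-38) - 4 = 0
R[5] = -2·0 - 3·55 - 5 = -170
R[6] = -2·(-170) - 3·0 - 6 = 334

334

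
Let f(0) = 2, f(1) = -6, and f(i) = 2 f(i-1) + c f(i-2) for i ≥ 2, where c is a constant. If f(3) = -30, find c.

3

f(2) = -12 + 2c
f(3) = -24 - 2c
So -24 - 2c = -30, giving c = 3.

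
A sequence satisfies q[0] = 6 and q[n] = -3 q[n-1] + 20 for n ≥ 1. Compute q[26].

The fixed point is 20/(1 + 3) = 5, so q[n] - 5 = -3(q[n-1] - 5).
Hence q[n] = 1·(-3)^n + 5.
q[26] = 1·(-3)^{26} + 5 = 1·2541865828329 + 5 = 2541865828334.

2541865828334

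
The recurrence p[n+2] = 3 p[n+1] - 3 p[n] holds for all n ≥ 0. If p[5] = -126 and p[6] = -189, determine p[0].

7

Rearranging, p[n-2] = (p[n] - 3 p[n-1]) / -3.
p[4] = (-189 - 3*(-126)) / -3 = 189/-3 = -63
p[3] = (-126 - 3*(-63)) / -3 = 63/-3 = -21
p[2] = (-63 - 3*(-21)) / -3 = 0/-3 = 0
p[1] = (-21 - 3*0) / -3 = -21/-3 = 7
p[0] = (0 - 3*7) / -3 = -21/-3 = 7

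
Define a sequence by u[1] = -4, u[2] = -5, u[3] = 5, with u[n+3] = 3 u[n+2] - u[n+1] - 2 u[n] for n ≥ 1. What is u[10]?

5668

u[4] = 3·5 - (-5) - 2·(-4) = 28
u[5] = 3·28 - 5 - 2·(-5) = 89
u[6] = 3·89 - 28 - 2·5 = 229
u[7] = 3·229 - 89 - 2·28 = 542
u[8] = 3·542 - 229 - 2·89 = 1219
u[9] = 3·1219 - 542 - 2·229 = 2657
u[10] = 3·2657 - 1219 - 2·542 = 5668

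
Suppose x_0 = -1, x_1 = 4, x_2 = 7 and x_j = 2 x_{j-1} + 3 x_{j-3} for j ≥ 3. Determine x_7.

524

x_3 = 2*7 + 3*(-1) = 11
x_4 = 2*11 + 3*4 = 34
x_5 = 2*34 + 3*7 = 89
x_6 = 2*89 + 3*11 = 211
x_7 = 2*211 + 3*34 = 524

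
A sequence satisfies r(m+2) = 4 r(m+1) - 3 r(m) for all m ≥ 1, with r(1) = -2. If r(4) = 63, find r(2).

Let r(2) = x.
r(3) = 6 + 4x
r(4) = 24 + 13x
So 24 + 13x = 63, giving x = 3.

3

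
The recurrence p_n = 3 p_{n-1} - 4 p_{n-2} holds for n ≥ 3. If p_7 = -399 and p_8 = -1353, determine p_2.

3

Rearranging, p_{n-2} = (p_n - 3 p_{n-1}) / -4.
p_6 = (-1353 - 3(-399)) / -4 = -156/-4 = 39
p_5 = (-399 - 3(39)) / -4 = -516/-4 = 129
p_4 = (39 - 3(129)) / -4 = -348/-4 = 87
p_3 = (129 - 3(87)) / -4 = -132/-4 = 33
p_2 = (87 - 3(33)) / -4 = -12/-4 = 3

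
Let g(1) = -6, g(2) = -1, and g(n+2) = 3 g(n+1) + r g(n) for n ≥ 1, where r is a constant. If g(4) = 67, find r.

-4

g(3) = -3 - 6r
g(4) = -9 - 19r
So -9 - 19r = 67, giving r = -4.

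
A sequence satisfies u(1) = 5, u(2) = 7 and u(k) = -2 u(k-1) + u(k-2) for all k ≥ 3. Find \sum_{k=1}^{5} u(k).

u(3) = -2·7 + 5 = -9
u(4) = -2·(-9) + 7 = 25
u(5) = -2·25 + (-9) = -59
Sum = 5 + 7 + (-9) + 25 + (-59) = -31

-31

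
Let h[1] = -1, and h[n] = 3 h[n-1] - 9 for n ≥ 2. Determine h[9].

h[2] = 3*(-1) - 9 = -12
h[3] = 3*(-12) - 9 = -45
h[4] = 3*(-45) - 9 = -144
h[5] = 3*(-144) - 9 = -441
h[6] = 3*(-441) - 9 = -1332
h[7] = 3*(-1332) - 9 = -4005
h[8] = 3*(-4005) - 9 = -12024
h[9] = 3*(-12024) - 9 = -36081

-36081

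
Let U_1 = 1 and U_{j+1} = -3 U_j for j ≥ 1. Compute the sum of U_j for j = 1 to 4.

U_2 = -3*1 = -3
U_3 = -3*(-3) = 9
U_4 = -3*9 = -27
Sum = 1 + (-3) + 9 + (-27) = -20

-20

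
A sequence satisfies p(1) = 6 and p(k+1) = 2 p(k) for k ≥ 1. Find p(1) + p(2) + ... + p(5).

p(2) = 2·6 = 12
p(3) = 2·12 = 24
p(4) = 2·24 = 48
p(5) = 2·48 = 96
Sum = 6 + 12 + 24 + 48 + 96 = 186

186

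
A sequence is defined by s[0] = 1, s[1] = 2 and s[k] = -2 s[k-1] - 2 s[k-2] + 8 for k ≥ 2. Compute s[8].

s[2] = -2*2 - 2*1 + 8 = 2
s[3] = -2*2 - 2*2 + 8 = 0
s[4] = -2*0 - 2*2 + 8 = 4
s[5] = -2*4 - 2*0 + 8 = 0
s[6] = -2*0 - 2*4 + 8 = 0
s[7] = -2*0 - 2*0 + 8 = 8
s[8] = -2*8 - 2*0 + 8 = -8

-8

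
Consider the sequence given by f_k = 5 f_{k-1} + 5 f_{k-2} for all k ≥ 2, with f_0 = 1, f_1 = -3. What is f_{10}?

-15121875

f_2 = 5*(-3) + 5*1 = -10
f_3 = 5*(-10) + 5*(-3) = -65
f_4 = 5*(-65) + 5*(-10) = -375
f_5 = 5*(-375) + 5*(-65) = -2200
f_6 = 5*(-2200) + 5*(-375) = -12875
f_7 = 5*(-12875) + 5*(-2200) = -75375
f_8 = 5*(-75375) + 5*(-12875) = -441250
f_9 = 5*(-441250) + 5*(-75375) = -2583125
f_{10} = 5*(-2583125) + 5*(-441250) = -15121875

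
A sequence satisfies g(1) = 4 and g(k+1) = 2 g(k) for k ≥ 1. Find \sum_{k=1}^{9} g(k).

g(2) = 2(4) = 8
g(3) = 2(8) = 16
g(4) = 2(16) = 32
g(5) = 2(32) = 64
g(6) = 2(64) = 128
g(7) = 2(128) = 256
g(8) = 2(256) = 512
g(9) = 2(512) = 1024
Sum = 4 + 8 + 16 + 32 + 64 + 128 + 256 + 512 + 1024 = 2044

2044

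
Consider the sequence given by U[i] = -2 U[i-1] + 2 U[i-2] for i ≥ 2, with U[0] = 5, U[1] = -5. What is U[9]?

-21200

U[2] = -2·(-5) + 2·5 = 20
U[3] = -2·20 + 2·(-5) = -50
U[4] = -2·(-50) + 2·20 = 140
U[5] = -2·140 + 2·(-50) = -380
U[6] = -2·(-380) + 2·140 = 1040
U[7] = -2·1040 + 2·(-380) = -2840
U[8] = -2·(-2840) + 2·1040 = 7760
U[9] = -2·7760 + 2·(-2840) = -21200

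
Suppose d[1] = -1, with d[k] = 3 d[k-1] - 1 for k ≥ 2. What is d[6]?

-364

d[2] = 3·(-1) - 1 = -4
d[3] = 3·(-4) - 1 = -13
d[4] = 3·(-13) - 1 = -40
d[5] = 3·(-40) - 1 = -121
d[6] = 3·(-121) - 1 = -364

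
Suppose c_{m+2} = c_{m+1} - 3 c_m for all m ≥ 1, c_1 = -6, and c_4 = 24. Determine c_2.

-3

Let c_2 = y.
c_3 = 18 + y
c_4 = 18 - 2y
So 18 - 2y = 24, giving y = -3.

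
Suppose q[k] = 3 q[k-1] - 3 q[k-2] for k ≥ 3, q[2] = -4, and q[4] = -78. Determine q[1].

6

Let q[1] = x.
q[3] = -12 - 3x
q[4] = -24 - 9x
So -24 - 9x = -78, giving x = 6.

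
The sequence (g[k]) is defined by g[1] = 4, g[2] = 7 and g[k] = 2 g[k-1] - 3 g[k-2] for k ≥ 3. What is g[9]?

236

g[3] = 2·7 - 3·4 = 2
g[4] = 2·2 - 3·7 = -17
g[5] = 2·(-17) - 3·2 = -40
g[6] = 2·(-40) - 3·(-17) = -29
g[7] = 2·(-29) - 3·(-40) = 62
g[8] = 2·62 - 3·(-29) = 211
g[9] = 2·211 - 3·62 = 236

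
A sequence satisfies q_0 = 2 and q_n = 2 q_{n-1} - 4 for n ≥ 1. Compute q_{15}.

The fixed point is -4/(1 - 2) = 4, so q_n - 4 = 2(q_{n-1} - 4).
Hence q_n = -2·2^n + 4.
q_{15} = -2·2^{15} + 4 = -2·32768 + 4 = -65532.

-65532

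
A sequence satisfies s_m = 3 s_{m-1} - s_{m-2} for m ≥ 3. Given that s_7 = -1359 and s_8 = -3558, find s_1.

Rearranging, s_{m-2} = -(s_m - 3 s_{m-1}).
s_6 = -(-3558 - 3*(-1359)) = -519
s_5 = -(-1359 - 3*(-519)) = -198
s_4 = -(-519 - 3*(-198)) = -75
s_3 = -(-198 - 3*(-75)) = -27
s_2 = -(-75 - 3*(-27)) = -6
s_1 = -(-27 - 3*(-6)) = 9

9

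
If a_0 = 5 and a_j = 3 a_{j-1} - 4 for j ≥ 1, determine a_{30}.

617673396283949

The fixed point is -4/(1 - 3) = 2, so a_j - 2 = 3(a_{j-1} - 2).
Hence a_j = 3·3^j + 2.
a_{30} = 3·3^{30} + 2 = 3·205891132094649 + 2 = 617673396283949.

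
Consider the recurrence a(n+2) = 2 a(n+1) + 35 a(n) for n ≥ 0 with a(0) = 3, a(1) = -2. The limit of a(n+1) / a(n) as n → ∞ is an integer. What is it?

The characteristic equation is r^2 - 2r - 35 = 0, which factors as (r - 7)(r + 5) = 0.
So the roots are 7 and -5. Since |7| > |-5| and the coefficient of 7^n is non-zero, the ratio tends to 7.

7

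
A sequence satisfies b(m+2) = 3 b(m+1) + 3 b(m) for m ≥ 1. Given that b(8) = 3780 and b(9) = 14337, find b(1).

7

Rearranging, b(m-2) = (b(m) - 3 b(m-1)) / 3.
b(7) = (14337 - 3·3780) / 3 = 2997/3 = 999
b(6) = (3780 - 3·999) / 3 = 783/3 = 261
b(5) = (999 - 3·261) / 3 = 216/3 = 72
b(4) = (261 - 3·72) / 3 = 45/3 = 15
b(3) = (72 - 3·15) / 3 = 27/3 = 9
b(2) = (15 - 3·9) / 3 = -12/3 = -4
b(1) = (9 - 3·(-4)) / 3 = 21/3 = 7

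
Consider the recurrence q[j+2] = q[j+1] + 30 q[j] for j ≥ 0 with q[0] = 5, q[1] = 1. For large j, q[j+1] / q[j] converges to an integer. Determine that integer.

The characteristic equation is r^2 - r - 30 = 0, which factors as (r - 6)(r + 5) = 0.
So the roots are 6 and -5. Since |6| > |-5| and the coefficient of 6^j is non-zero, the ratio tends to 6.

6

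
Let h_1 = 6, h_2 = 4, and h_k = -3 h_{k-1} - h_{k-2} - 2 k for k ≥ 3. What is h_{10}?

h_3 = -3(4) - 6 - 6 = -24
h_4 = -3(-24) - 4 - 8 = 60
h_5 = -3(60) - (-24) - 10 = -166
h_6 = -3(-166) - 60 - 12 = 426
h_7 = -3(426) - (-166) - 14 = -1126
h_8 = -3(-1126) - 426 - 16 = 2936
h_9 = -3(2936) - (-1126) - 18 = -7700
h_{10} = -3(-7700) - 2936 - 20 = 20144

20144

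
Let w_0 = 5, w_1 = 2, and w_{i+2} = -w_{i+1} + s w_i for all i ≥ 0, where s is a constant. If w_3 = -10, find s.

w_2 = -2 + 5s
w_3 = 2 - 3s
So 2 - 3s = -10, giving s = 4.

4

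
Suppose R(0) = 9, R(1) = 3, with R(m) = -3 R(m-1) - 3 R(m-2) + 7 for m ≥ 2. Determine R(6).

-215

R(2) = -3*3 - 3*9 + 7 = -29
R(3) = -3*(-29) - 3*3 + 7 = 85
R(4) = -3*85 - 3*(-29) + 7 = -161
R(5) = -3*(-161) - 3*85 + 7 = 235
R(6) = -3*235 - 3*(-161) + 7 = -215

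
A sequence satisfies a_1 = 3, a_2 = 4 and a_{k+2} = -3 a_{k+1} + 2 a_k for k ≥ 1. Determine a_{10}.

51778

a_3 = -3·4 + 2·3 = -6
a_4 = -3·(-6) + 2·4 = 26
a_5 = -3·26 + 2·(-6) = -90
a_6 = -3·(-90) + 2·26 = 322
a_7 = -3·322 + 2·(-90) = -1146
a_8 = -3·(-1146) + 2·322 = 4082
a_9 = -3·4082 + 2·(-1146) = -14538
a_{10} = -3·(-14538) + 2·4082 = 51778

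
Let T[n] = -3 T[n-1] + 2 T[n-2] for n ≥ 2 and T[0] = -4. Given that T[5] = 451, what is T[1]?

1

Let T[1] = v.
T[2] = -8 - 3v
T[3] = 24 + 11v
T[4] = -88 - 39v
T[5] = 312 + 139v
So 312 + 139v = 451, giving v = 1.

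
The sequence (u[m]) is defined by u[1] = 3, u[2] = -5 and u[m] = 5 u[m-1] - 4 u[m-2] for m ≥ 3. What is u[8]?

-43685

u[3] = 5(-5) - 4(3) = -37
u[4] = 5(-37) - 4(-5) = -165
u[5] = 5(-165) - 4(-37) = -677
u[6] = 5(-677) - 4(-165) = -2725
u[7] = 5(-2725) - 4(-677) = -10917
u[8] = 5(-10917) - 4(-2725) = -43685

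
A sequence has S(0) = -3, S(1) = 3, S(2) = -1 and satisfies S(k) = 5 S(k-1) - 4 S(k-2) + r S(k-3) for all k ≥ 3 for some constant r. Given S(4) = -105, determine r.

2

S(3) = -17 - 3r
S(4) = -81 - 12r
So -81 - 12r = -105, giving r = 2.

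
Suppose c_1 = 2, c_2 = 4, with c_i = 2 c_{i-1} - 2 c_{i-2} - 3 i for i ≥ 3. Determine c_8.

c_3 = 2·4 - 2·2 - 9 = -5
c_4 = 2·(-5) - 2·4 - 12 = -30
c_5 = 2·(-30) - 2·(-5) - 15 = -65
c_6 = 2·(-65) - 2·(-30) - 18 = -88
c_7 = 2·(-88) - 2·(-65) - 21 = -67
c_8 = 2·(-67) - 2·(-88) - 24 = 18

18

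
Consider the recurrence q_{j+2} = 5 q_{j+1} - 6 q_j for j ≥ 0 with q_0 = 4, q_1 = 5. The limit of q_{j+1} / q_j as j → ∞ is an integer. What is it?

3

The characteristic equation is r^2 - 5r + 6 = 0, which factors as (r - 3)(r - 2) = 0.
So the roots are 3 and 2. Since |3| > |2| and the coefficient of 3^j is non-zero, the ratio tends to 3.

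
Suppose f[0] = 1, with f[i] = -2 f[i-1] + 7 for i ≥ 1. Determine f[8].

f[1] = -2(1) + 7 = 5
f[2] = -2(5) + 7 = -3
f[3] = -2(-3) + 7 = 13
f[4] = -2(13) + 7 = -19
f[5] = -2(-19) + 7 = 45
f[6] = -2(45) + 7 = -83
f[7] = -2(-83) + 7 = 173
f[8] = -2(173) + 7 = -339

-339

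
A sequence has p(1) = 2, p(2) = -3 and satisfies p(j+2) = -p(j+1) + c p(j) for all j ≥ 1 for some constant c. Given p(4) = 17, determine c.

p(3) = 3 + 2c
p(4) = -3 - 5c
So -3 - 5c = 17, giving c = -4.

-4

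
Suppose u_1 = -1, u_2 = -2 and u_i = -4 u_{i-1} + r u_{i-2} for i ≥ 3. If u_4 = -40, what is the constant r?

-4

u_3 = 8 - r
u_4 = -32 + 2r
So -32 + 2r = -40, giving r = -4.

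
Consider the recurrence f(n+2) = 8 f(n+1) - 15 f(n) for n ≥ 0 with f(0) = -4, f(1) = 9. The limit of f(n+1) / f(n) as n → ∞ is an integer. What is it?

The characteristic equation is r^2 - 8r + 15 = 0, which factors as (r - 5)(r - 3) = 0.
So the roots are 5 and 3. Since |5| > |3| and the coefficient of 5^n is non-zero, the ratio tends to 5.

5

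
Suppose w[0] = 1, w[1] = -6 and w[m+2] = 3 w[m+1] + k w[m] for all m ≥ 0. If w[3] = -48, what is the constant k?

-2

w[2] = -18 + k
w[3] = -54 - 3k
So -54 - 3k = -48, giving k = -2.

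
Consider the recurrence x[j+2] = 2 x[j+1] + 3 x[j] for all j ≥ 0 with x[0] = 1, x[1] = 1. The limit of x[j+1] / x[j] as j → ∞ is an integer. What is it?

3

The characteristic equation is r^2 - 2r - 3 = 0, which factors as (r - 3)(r + 1) = 0.
So the roots are 3 and -1. Since |3| > |-1| and the coefficient of 3^j is non-zero, the ratio tends to 3.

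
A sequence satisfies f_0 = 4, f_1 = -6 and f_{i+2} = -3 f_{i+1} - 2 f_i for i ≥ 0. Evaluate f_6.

130

f_2 = -3(-6) - 2(4) = 10
f_3 = -3(10) - 2(-6) = -18
f_4 = -3(-18) - 2(10) = 34
f_5 = -3(34) - 2(-18) = -66
f_6 = -3(-66) - 2(34) = 130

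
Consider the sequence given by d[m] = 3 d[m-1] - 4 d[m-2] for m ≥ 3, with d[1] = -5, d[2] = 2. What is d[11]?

d[3] = 3*2 - 4*(-5) = 26
d[4] = 3*26 - 4*2 = 70
d[5] = 3*70 - 4*26 = 106
d[6] = 3*106 - 4*70 = 38
d[7] = 3*38 - 4*106 = -310
d[8] = 3*(-310) - 4*38 = -1082
d[9] = 3*(-1082) - 4*(-310) = -2006
d[10] = 3*(-2006) - 4*(-1082) = -1690
d[11] = 3*(-1690) - 4*(-2006) = 2954

2954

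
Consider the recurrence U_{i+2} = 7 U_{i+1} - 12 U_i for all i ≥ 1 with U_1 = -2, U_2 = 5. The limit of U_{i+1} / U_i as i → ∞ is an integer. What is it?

The characteristic equation is r^2 - 7r + 12 = 0, which factors as (r - 4)(r - 3) = 0.
So the roots are 4 and 3. Since |4| > |3| and the coefficient of 4^i is non-zero, the ratio tends to 4.

4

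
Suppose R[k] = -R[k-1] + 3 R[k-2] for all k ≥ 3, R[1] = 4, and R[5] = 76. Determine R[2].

-4

Let R[2] = y.
R[3] = 12 - y
R[4] = -12 + 4y
R[5] = 48 - 7y
So 48 - 7y = 76, giving y = -4.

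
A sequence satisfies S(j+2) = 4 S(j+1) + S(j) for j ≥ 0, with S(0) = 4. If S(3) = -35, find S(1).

-3

Let S(1) = x.
S(2) = 4 + 4x
S(3) = 16 + 17x
So 16 + 17x = -35, giving x = -3.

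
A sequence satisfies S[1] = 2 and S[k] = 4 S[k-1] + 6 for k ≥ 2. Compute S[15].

1073741822

The fixed point is 6/(1 - 4) = -2, so S[k] + 2 = 4(S[k-1] + 2).
Hence S[k] = 4·4^{k-1} - 2.
S[15] = 4·4^{14} - 2 = 4·268435456 - 2 = 1073741822.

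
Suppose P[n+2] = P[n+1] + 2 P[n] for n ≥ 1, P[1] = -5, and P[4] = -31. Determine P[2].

Let P[2] = x.
P[3] = -10 + x
P[4] = -10 + 3x
So -10 + 3x = -31, giving x = -7.

-7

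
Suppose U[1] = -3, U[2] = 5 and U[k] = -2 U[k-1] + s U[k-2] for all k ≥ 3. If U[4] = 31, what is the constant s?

U[3] = -10 - 3s
U[4] = 20 + 11s
So 20 + 11s = 31, giving s = 1.

1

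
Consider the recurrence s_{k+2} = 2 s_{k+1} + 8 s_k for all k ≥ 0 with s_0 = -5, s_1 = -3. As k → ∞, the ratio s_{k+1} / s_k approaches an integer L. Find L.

4

The characteristic equation is r^2 - 2r - 8 = 0, which factors as (r - 4)(r + 2) = 0.
So the roots are 4 and -2. Since |4| > |-2| and the coefficient of 4^k is non-zero, the ratio tends to 4.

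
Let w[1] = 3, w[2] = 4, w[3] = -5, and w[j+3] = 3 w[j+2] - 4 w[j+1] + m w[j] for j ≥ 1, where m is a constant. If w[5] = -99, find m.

w[4] = -31 + 3m
w[5] = -73 + 13m
So -73 + 13m = -99, giving m = -2.

-2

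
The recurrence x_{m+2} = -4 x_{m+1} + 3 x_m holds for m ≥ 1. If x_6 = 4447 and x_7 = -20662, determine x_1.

Rearranging, x_{m-2} = (x_m + 4 x_{m-1}) / 3.
x_5 = (-20662 + 4(4447)) / 3 = -2874/3 = -958
x_4 = (4447 + 4(-958)) / 3 = 615/3 = 205
x_3 = (-958 + 4(205)) / 3 = -138/3 = -46
x_2 = (205 + 4(-46)) / 3 = 21/3 = 7
x_1 = (-46 + 4(7)) / 3 = -18/3 = -6

-6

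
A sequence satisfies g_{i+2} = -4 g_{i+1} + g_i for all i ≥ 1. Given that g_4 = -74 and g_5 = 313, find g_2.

-6

Rearranging, g_{i-2} = g_i + 4 g_{i-1}.
g_3 = 313 + 4(-74) = 17
g_2 = -74 + 4(17) = -6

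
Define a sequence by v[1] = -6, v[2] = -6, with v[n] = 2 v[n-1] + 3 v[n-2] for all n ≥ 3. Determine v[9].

v[3] = 2(-6) + 3(-6) = -30
v[4] = 2(-30) + 3(-6) = -78
v[5] = 2(-78) + 3(-30) = -246
v[6] = 2(-246) + 3(-78) = -726
v[7] = 2(-726) + 3(-246) = -2190
v[8] = 2(-2190) + 3(-726) = -6558
v[9] = 2(-6558) + 3(-2190) = -19686

-19686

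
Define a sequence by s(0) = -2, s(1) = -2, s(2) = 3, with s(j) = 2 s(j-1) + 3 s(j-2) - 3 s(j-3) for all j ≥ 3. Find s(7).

s(3) = 2·3 + 3·(-2) - 3·(-2) = 6
s(4) = 2·6 + 3·3 - 3·(-2) = 27
s(5) = 2·27 + 3·6 - 3·3 = 63
s(6) = 2·63 + 3·27 - 3·6 = 189
s(7) = 2·189 + 3·63 - 3·27 = 486

486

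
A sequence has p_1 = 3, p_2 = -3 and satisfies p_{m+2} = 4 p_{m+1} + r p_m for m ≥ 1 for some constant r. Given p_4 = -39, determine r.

1

p_3 = -12 + 3r
p_4 = -48 + 9r
So -48 + 9r = -39, giving r = 1.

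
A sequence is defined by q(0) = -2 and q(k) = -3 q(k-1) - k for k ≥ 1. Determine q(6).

q(1) = -3(-2) - 1 = 5
q(2) = -3(5) - 2 = -17
q(3) = -3(-17) - 3 = 48
q(4) = -3(48) - 4 = -148
q(5) = -3(-148) - 5 = 439
q(6) = -3(439) - 6 = -1323

-1323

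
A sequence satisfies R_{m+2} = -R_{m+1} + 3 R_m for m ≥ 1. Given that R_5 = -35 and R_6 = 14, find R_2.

Rearranging, R_{m-2} = (R_m + R_{m-1}) / 3.
R_4 = (14 + (-35)) / 3 = -21/3 = -7
R_3 = (-35 + (-7)) / 3 = -42/3 = -14
R_2 = (-7 + (-14)) / 3 = -21/3 = -7

-7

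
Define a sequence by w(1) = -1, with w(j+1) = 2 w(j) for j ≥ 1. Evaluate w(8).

w(2) = 2*(-1) = -2
w(3) = 2*(-2) = -4
w(4) = 2*(-4) = -8
w(5) = 2*(-8) = -16
w(6) = 2*(-16) = -32
w(7) = 2*(-32) = -64
w(8) = 2*(-64) = -128

-128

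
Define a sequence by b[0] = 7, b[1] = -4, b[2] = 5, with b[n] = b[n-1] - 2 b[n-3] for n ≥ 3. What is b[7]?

9

b[3] = 5 - 2*7 = -9
b[4] = (-9) - 2*(-4) = -1
b[5] = (-1) - 2*5 = -11
b[6] = (-11) - 2*(-9) = 7
b[7] = 7 - 2*(-1) = 9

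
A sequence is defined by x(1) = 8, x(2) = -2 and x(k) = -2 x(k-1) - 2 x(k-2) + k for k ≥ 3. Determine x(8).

x(3) = -2*(-2) - 2*8 + 3 = -9
x(4) = -2*(-9) - 2*(-2) + 4 = 26
x(5) = -2*26 - 2*(-9) + 5 = -29
x(6) = -2*(-29) - 2*26 + 6 = 12
x(7) = -2*12 - 2*(-29) + 7 = 41
x(8) = -2*41 - 2*12 + 8 = -98

-98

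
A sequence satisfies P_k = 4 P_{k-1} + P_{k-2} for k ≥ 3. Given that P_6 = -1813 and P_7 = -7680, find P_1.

Rearranging, P_{k-2} = P_k - 4 P_{k-1}.
P_5 = -7680 - 4*(-1813) = -428
P_4 = -1813 - 4*(-428) = -101
P_3 = -428 - 4*(-101) = -24
P_2 = -101 - 4*(-24) = -5
P_1 = -24 - 4*(-5) = -4

-4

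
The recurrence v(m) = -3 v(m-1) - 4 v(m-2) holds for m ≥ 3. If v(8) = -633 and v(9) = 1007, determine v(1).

2

Rearranging, v(m-2) = (v(m) + 3 v(m-1)) / -4.
v(7) = (1007 + 3*(-633)) / -4 = -892/-4 = 223
v(6) = (-633 + 3*223) / -4 = 36/-4 = -9
v(5) = (223 + 3*(-9)) / -4 = 196/-4 = -49
v(4) = (-9 + 3*(-49)) / -4 = -156/-4 = 39
v(3) = (-49 + 3*39) / -4 = 68/-4 = -17
v(2) = (39 + 3*(-17)) / -4 = -12/-4 = 3
v(1) = (-17 + 3*3) / -4 = -8/-4 = 2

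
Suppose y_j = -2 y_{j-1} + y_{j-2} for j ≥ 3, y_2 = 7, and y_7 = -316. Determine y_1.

Let y_1 = x.
y_3 = -14 + x
y_4 = 35 - 2x
y_5 = -84 + 5x
y_6 = 203 - 12x
y_7 = -490 + 29x
So -490 + 29x = -316, giving x = 6.

6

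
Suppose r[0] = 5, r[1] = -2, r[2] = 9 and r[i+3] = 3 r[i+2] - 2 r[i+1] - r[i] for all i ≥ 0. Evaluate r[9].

591

r[3] = 3*9 - 2*(-2) - 5 = 26
r[4] = 3*26 - 2*9 - (-2) = 62
r[5] = 3*62 - 2*26 - 9 = 125
r[6] = 3*125 - 2*62 - 26 = 225
r[7] = 3*225 - 2*125 - 62 = 363
r[8] = 3*363 - 2*225 - 125 = 514
r[9] = 3*514 - 2*363 - 225 = 591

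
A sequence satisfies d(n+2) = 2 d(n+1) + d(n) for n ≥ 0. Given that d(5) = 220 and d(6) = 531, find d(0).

Rearranging, d(n-2) = d(n) - 2 d(n-1).
d(4) = 531 - 2(220) = 91
d(3) = 220 - 2(91) = 38
d(2) = 91 - 2(38) = 15
d(1) = 38 - 2(15) = 8
d(0) = 15 - 2(8) = -1

-1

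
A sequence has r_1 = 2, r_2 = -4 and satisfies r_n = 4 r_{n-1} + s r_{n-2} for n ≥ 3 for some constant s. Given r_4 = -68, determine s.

r_3 = -16 + 2s
r_4 = -64 + 4s
So -64 + 4s = -68, giving s = -1.

-1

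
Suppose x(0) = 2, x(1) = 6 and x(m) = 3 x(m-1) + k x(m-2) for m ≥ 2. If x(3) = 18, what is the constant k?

x(2) = 18 + 2k
x(3) = 54 + 12k
So 54 + 12k = 18, giving k = -3.

-3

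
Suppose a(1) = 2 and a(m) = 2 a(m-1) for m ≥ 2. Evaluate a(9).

512

a(2) = 2·2 = 4
a(3) = 2·4 = 8
a(4) = 2·8 = 16
a(5) = 2·16 = 32
a(6) = 2·32 = 64
a(7) = 2·64 = 128
a(8) = 2·128 = 256
a(9) = 2·256 = 512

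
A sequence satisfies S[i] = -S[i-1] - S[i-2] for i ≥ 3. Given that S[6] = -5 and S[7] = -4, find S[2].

Rearranging, S[i-2] = -(S[i] + S[i-1]).
S[5] = -(-4 + (-5)) = 9
S[4] = -(-5 + 9) = -4
S[3] = -(9 + (-4)) = -5
S[2] = -(-4 + (-5)) = 9

9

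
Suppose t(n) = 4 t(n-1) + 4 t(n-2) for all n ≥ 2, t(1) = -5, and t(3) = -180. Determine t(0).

Let t(0) = z.
t(2) = -20 + 4z
t(3) = -100 + 16z
So -100 + 16z = -180, giving z = -5.

-5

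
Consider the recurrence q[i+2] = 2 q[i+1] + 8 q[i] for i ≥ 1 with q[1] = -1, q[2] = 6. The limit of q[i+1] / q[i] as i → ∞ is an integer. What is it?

4

The characteristic equation is r^2 - 2r - 8 = 0, which factors as (r - 4)(r + 2) = 0.
So the roots are 4 and -2. Since |4| > |-2| and the coefficient of 4^i is non-zero, the ratio tends to 4.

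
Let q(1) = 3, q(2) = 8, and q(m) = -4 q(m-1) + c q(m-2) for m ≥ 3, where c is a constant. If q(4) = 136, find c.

q(3) = -32 + 3c
q(4) = 128 - 4c
So 128 - 4c = 136, giving c = -2.

-2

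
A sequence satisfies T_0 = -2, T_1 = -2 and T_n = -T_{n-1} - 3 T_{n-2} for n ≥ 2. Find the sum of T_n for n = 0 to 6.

46

T_2 = -(-2) - 3*(-2) = 8
T_3 = -8 - 3*(-2) = -2
T_4 = -(-2) - 3*8 = -22
T_5 = -(-22) - 3*(-2) = 28
T_6 = -28 - 3*(-22) = 38
Sum = (-2) + (-2) + 8 + (-2) + (-22) + 28 + 38 = 46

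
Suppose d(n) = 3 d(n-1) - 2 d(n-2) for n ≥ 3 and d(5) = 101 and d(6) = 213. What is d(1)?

-4

Rearranging, d(n-2) = (d(n) - 3 d(n-1)) / -2.
d(4) = (213 - 3(101)) / -2 = -90/-2 = 45
d(3) = (101 - 3(45)) / -2 = -34/-2 = 17
d(2) = (45 - 3(17)) / -2 = -6/-2 = 3
d(1) = (17 - 3(3)) / -2 = 8/-2 = -4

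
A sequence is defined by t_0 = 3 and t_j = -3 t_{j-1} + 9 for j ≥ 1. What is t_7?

t_1 = -3(3) + 9 = 0
t_2 = -3(0) + 9 = 9
t_3 = -3(9) + 9 = -18
t_4 = -3(-18) + 9 = 63
t_5 = -3(63) + 9 = -180
t_6 = -3(-180) + 9 = 549
t_7 = -3(549) + 9 = -1638

-1638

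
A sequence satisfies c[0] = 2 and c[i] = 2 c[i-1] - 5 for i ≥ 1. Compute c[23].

-25165819

The fixed point is -5/(1 - 2) = 5, so c[i] - 5 = 2(c[i-1] - 5).
Hence c[i] = -3·2^i + 5.
c[23] = -3·2^{23} + 5 = -3·8388608 + 5 = -25165819.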